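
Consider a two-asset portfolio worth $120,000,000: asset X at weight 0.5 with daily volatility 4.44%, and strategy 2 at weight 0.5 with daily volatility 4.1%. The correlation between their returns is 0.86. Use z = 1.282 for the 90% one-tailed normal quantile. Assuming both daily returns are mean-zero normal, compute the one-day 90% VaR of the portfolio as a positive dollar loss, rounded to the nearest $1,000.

σ_p² = 0.5²·4.44² + 0.5²·4.1² + 2·0.86·0.5·0.5·4.44·4.1 = 16.9586 (%²).
σ_p = √16.9586 = 4.118%.
VaR = 1.282 × 4.118% = 5.279%; on $120,000,000 that is $6,334,800.

$6,335,000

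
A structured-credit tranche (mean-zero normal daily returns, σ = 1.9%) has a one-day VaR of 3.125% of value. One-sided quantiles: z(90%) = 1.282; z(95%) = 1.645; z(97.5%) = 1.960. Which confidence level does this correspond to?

95%

Implied z = VaR/σ = 3.125 / 1.9 = 1.645.
This matches z(95%) = 1.645.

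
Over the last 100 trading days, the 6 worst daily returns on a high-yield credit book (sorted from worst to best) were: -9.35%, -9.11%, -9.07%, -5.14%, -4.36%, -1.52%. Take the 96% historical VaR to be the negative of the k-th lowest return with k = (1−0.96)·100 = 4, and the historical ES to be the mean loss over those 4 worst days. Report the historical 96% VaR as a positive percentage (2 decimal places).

k = 4; the 4th lowest return is -5.14%, so VaR = 5.14%.

5.14%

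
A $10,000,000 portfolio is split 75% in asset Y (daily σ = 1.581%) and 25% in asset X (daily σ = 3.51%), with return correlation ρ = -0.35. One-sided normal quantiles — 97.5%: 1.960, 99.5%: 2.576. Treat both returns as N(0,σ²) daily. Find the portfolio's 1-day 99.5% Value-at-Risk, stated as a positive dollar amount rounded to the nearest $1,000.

σ_p² = 0.75²·1.581² + 0.25²·3.51² + 2·-0.35·0.75·0.25·1.581·3.51 = 1.4477 (%²).
σ_p = √1.4477 = 1.203%.
VaR = 2.576 × 1.203% = 3.099%; on $10,000,000 that is $309,900.

$310,000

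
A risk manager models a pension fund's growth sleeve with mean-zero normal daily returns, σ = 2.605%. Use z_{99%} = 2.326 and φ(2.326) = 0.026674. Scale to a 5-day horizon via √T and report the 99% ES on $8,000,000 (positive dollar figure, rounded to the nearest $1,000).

σ_{5d} = 2.605% × √5 = 5.825%.
ES multiplier = φ(z)/(1−α) = 0.026674/0.01 = 2.667.
ES = 5.825% × 2.667 = 15.535%; on $8,000,000: $1,242,800.

$1,243,000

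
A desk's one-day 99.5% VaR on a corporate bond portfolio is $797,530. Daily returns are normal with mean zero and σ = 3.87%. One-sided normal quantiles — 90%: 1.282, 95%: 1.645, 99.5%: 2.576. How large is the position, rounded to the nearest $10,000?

$8,000,000

VaR as a fraction of value: z·σ = 2.576 × 3.87% = 9.96912%.
Position = $797,530 / 0.0996912 = $8,000,004.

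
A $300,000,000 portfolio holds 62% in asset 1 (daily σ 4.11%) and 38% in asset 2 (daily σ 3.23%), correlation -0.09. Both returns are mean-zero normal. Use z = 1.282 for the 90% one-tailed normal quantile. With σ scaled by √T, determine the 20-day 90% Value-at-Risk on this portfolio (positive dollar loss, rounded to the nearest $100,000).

σ_p = √(0.62²·4.11² + 0.38²·3.23² + 2·-0.09·0.62·0.38·4.11·3.23) = 2.727%.
σ_{20d} = 2.727% × √20 = 12.196%.
VaR = 1.282 × 12.196% = 15.635%; on $300,000,000 that is $46,905,000.

$46,900,000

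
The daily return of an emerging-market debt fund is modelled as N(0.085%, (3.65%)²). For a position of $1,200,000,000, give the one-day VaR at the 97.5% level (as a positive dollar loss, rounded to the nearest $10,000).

$84,830,000

At 97.5% one-sided, z = 1.960.
VaR = −μ + z·σ = −(0.085%) + 1.960 × 3.65% = 7.069%.
On $1,200,000,000: 0.07069 × $1,200,000,000 = $84,828,000.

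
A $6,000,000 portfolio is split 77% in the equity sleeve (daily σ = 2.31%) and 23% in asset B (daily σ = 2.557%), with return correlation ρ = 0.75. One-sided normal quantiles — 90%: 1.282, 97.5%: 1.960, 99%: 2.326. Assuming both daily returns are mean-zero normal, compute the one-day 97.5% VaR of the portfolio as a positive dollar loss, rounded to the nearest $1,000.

$265,000

σ_p² = 0.77²·2.31² + 0.23²·2.557² + 2·0.75·0.77·0.23·2.31·2.557 = 5.0788 (%²).
σ_p = √5.0788 = 2.254%.
VaR = 1.960 × 2.254% = 4.418%; on $6,000,000 that is $265,080.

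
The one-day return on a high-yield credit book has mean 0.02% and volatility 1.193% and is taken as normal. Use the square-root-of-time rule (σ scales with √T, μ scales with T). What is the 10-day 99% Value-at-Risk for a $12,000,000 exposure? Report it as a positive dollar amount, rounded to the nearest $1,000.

At 99%, z = 2.326.
σ_{10d} = 1.193% × √10 = 3.773%; μ_{10d} = 10 × 0.02% = 0.200%.
VaR = −(0.200%) + 2.326 × 3.773% = 8.576%.
On $12,000,000: 0.08576 × $12,000,000 = $1,029,120.

$1,029,000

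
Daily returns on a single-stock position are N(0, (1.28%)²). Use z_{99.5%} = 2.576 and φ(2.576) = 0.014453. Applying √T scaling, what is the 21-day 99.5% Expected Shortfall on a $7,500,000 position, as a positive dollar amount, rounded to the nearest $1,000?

σ_{21d} = 1.28% × √21 = 5.866%.
ES multiplier = φ(z)/(1−α) = 0.014453/0.005 = 2.891.
ES = 5.866% × 2.891 = 16.959%; on $7,500,000: $1,271,925.

$1,272,000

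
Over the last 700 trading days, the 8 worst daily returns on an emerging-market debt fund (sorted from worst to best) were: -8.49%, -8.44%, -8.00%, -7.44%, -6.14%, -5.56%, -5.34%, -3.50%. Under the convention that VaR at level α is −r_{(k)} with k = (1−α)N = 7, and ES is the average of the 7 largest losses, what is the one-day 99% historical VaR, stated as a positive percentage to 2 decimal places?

5.34%

k = 7; the 7th lowest return is -5.34%, so VaR = 5.34%.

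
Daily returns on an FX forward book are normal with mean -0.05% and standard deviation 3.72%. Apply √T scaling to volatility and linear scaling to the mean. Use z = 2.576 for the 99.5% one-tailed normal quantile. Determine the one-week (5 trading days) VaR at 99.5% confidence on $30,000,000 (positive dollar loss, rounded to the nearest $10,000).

σ_{5d} = 3.72% × √5 = 8.318%; μ_{5d} = 5 × -0.05% = -0.250%.
VaR = −(-0.250%) + 2.576 × 8.318% = 21.677%.
On $30,000,000: 0.21677 × $30,000,000 = $6,503,100.

$6,500,000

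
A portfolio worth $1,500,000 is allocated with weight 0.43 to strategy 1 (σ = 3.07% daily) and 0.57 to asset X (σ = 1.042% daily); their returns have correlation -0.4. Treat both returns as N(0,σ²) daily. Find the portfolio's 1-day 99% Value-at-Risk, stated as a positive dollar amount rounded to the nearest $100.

σ_p² = 0.43²·3.07² + 0.57²·1.042² + 2·-0.4·0.43·0.57·3.07·1.042 = 1.4682 (%²).
σ_p = √1.4682 = 1.212%.
At 99%, z = 2.326.
VaR = 2.326 × 1.212% = 2.819%; on $1,500,000 that is $42,285.

$42,300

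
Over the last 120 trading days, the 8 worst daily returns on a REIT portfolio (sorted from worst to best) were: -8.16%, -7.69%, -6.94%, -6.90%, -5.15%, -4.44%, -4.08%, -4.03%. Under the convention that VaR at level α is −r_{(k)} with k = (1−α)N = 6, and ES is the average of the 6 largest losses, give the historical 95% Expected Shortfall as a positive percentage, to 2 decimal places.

6.55%

The 6 worst returns sum to -39.28%.
ES = −(-39.28%) / 6 = 6.5466…% ≈ 6.55%.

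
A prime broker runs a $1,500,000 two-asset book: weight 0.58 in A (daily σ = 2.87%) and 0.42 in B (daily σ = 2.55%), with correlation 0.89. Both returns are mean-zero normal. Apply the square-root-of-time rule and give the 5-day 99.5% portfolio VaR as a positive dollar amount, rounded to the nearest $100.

σ_p = √(0.58²·2.87² + 0.42²·2.55² + 2·0.89·0.58·0.42·2.87·2.55) = 2.663%.
σ_{5d} = 2.663% × √5 = 5.955%.
z(99.5%) = 2.576.
VaR = 2.576 × 5.955% = 15.340%; on $1,500,000 that is $230,100.

$230,100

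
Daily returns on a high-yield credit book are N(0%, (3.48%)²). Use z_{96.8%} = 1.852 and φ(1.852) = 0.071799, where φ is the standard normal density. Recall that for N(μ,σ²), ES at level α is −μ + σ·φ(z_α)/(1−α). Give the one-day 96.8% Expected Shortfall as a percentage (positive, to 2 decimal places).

Tail multiplier: φ(z)/(1−α) = 0.071799 / 0.032 = 2.244.
ES = 3.48% × 2.244 = 7.809%.

7.81%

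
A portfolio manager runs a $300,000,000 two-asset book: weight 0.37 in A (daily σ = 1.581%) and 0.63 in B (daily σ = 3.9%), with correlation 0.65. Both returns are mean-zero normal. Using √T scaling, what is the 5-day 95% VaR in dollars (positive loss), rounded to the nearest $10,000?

$31,690,000

σ_p = √(0.37²·1.581² + 0.63²·3.9² + 2·0.65·0.37·0.63·1.581·3.9) = 2.872%.
σ_{5d} = 2.872% × √5 = 6.422%.
z(95%) = 1.645.
VaR = 1.645 × 6.422% = 10.564%; on $300,000,000 that is $31,692,000.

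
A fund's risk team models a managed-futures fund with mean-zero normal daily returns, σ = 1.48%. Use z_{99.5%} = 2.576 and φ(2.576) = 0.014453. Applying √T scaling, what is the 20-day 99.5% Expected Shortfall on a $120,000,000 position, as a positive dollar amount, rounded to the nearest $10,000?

σ_{20d} = 1.48% × √20 = 6.619%.
ES multiplier = φ(z)/(1−α) = 0.014453/0.005 = 2.891.
ES = 6.619% × 2.891 = 19.136%; on $120,000,000: $22,963,200.

$22,960,000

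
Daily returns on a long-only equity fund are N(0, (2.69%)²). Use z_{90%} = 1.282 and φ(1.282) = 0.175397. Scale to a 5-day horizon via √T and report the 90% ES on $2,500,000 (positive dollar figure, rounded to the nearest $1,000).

$264,000

σ_{5d} = 2.69% × √5 = 6.015%.
ES multiplier = φ(z)/(1−α) = 0.175397/0.1 = 1.754.
ES = 6.015% × 1.754 = 10.550%; on $2,500,000: $263,750.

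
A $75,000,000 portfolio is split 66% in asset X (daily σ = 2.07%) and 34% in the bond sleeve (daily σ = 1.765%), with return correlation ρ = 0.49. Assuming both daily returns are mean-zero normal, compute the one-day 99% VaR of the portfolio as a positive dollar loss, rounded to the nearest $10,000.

σ_p² = 0.66²·2.07² + 0.34²·1.765² + 2·0.49·0.66·0.34·2.07·1.765 = 3.0301 (%²).
σ_p = √3.0301 = 1.741%.
At 99%, z = 2.326.
VaR = 2.326 × 1.741% = 4.050%; on $75,000,000 that is $3,037,500.

$3,040,000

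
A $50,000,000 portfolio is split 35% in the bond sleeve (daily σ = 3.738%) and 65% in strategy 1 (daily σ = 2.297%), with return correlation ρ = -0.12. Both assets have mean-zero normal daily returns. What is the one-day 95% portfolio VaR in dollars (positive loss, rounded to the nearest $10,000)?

σ_p² = 0.35²·3.738² + 0.65²·2.297² + 2·-0.12·0.35·0.65·3.738·2.297 = 3.4720 (%²).
σ_p = √3.4720 = 1.863%.
At 95%, z = 1.645.
VaR = 1.645 × 1.863% = 3.065%; on $50,000,000 that is $1,532,500.

$1,530,000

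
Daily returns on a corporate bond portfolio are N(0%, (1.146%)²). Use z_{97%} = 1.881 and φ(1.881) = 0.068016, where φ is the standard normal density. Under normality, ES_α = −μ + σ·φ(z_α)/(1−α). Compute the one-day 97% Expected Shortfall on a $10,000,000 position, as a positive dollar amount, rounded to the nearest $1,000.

Tail multiplier: φ(z)/(1−α) = 0.068016 / 0.03 = 2.267.
ES = 1.146% × 2.267 = 2.598%.
On $10,000,000: 0.02598 × $10,000,000 = $259,800.

$260,000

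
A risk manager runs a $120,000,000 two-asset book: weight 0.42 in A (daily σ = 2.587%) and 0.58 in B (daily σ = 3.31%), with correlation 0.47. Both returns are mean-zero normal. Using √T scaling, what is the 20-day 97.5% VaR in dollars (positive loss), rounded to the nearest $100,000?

σ_p = √(0.42²·2.587² + 0.58²·3.31² + 2·0.47·0.42·0.58·2.587·3.31) = 2.613%.
σ_{20d} = 2.613% × √20 = 11.686%.
z(97.5%) = 1.960.
VaR = 1.960 × 11.686% = 22.905%; on $120,000,000 that is $27,486,000.

$27,500,000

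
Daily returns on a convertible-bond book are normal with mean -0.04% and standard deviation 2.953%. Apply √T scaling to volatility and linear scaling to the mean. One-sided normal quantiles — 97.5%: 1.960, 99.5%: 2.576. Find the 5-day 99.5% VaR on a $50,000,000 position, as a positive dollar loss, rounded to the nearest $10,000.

$8,600,000

σ_{5d} = 2.953% × √5 = 6.603%; μ_{5d} = 5 × -0.04% = -0.200%.
VaR = −(-0.200%) + 2.576 × 6.603% = 17.209%.
On $50,000,000: 0.17209 × $50,000,000 = $8,604,500.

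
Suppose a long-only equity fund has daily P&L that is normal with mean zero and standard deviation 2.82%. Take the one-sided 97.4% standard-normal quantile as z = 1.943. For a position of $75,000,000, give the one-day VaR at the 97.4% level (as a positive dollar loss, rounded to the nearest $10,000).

$4,110,000

VaR = z·σ = 1.943 × 2.82% = 5.479%.
On $75,000,000: 0.05479 × $75,000,000 = $4,109,250.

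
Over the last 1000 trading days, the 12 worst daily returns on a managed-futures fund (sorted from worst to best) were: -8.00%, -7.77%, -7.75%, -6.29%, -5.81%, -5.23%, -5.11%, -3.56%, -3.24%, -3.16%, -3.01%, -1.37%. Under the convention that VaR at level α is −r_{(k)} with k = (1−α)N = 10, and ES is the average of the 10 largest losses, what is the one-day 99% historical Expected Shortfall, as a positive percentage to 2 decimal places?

The 10 worst returns sum to -55.92%.
ES = −(-55.92%) / 10 = 5.592% ≈ 5.59%.

5.59%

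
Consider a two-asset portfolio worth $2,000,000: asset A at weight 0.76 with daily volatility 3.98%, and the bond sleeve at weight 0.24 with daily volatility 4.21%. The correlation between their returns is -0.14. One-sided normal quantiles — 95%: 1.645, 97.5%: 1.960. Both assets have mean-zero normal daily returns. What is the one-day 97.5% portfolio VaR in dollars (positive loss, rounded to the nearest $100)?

$119,600

σ_p² = 0.76²·3.98² + 0.24²·4.21² + 2·-0.14·0.76·0.24·3.98·4.21 = 9.3146 (%²).
σ_p = √9.3146 = 3.052%.
VaR = 1.960 × 3.052% = 5.982%; on $2,000,000 that is $119,640.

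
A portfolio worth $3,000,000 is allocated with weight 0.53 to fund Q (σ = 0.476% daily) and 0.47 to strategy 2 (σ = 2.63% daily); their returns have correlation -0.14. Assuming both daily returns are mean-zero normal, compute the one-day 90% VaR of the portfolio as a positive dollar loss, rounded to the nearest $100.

σ_p² = 0.53²·0.476² + 0.47²·2.63² + 2·-0.14·0.53·0.47·0.476·2.63 = 1.5043 (%²).
σ_p = √1.5043 = 1.226%.
At 90%, z = 1.282.
VaR = 1.282 × 1.226% = 1.572%; on $3,000,000 that is $47,160.

$47,200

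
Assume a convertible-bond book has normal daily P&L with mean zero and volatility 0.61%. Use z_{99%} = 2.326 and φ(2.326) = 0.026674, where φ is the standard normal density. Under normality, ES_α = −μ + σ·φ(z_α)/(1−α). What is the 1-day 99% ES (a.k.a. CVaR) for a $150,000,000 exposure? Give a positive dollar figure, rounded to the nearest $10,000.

$2,440,000

Tail multiplier: φ(z)/(1−α) = 0.026674 / 0.01 = 2.667.
ES = 0.61% × 2.667 = 1.627%.
On $150,000,000: 0.01627 × $150,000,000 = $2,440,500.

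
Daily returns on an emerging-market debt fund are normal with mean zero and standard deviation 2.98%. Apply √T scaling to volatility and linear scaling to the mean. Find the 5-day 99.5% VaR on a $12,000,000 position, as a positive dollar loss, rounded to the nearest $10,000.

At 99.5%, z = 2.576.
σ_{5d} = 2.98% × √5 = 6.663%.
VaR = 2.576 × 6.663% = 17.164%.
On $12,000,000: 0.17164 × $12,000,000 = $2,059,680.

$2,060,000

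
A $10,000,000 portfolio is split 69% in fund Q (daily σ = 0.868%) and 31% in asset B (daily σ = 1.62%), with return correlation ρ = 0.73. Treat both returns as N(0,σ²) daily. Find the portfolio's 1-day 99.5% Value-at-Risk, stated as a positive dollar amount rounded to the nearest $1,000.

σ_p² = 0.69²·0.868² + 0.31²·1.62² + 2·0.73·0.69·0.31·0.868·1.62 = 1.0500 (%²).
σ_p = √1.0500 = 1.025%.
At 99.5%, z = 2.576.
VaR = 2.576 × 1.025% = 2.640%; on $10,000,000 that is $264,000.

$264,000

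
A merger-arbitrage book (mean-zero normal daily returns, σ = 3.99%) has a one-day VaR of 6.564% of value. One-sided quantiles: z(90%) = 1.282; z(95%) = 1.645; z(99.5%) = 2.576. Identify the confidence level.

95%

Implied z = VaR/σ = 6.564 / 3.99 = 1.645.
This matches z(95%) = 1.645.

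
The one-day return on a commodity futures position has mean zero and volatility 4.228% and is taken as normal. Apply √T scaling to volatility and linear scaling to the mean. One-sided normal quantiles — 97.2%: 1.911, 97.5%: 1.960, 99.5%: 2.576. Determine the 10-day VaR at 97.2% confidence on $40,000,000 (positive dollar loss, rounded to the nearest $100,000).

σ_{10d} = 4.228% × √10 = 13.370%.
VaR = 1.911 × 13.370% = 25.550%.
On $40,000,000: 0.25550 × $40,000,000 = $10,220,000.

$10,200,000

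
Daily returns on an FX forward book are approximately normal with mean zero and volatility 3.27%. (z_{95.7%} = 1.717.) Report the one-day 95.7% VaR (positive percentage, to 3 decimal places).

5.615%

VaR = z·σ = 1.717 × 3.27% = 5.615%.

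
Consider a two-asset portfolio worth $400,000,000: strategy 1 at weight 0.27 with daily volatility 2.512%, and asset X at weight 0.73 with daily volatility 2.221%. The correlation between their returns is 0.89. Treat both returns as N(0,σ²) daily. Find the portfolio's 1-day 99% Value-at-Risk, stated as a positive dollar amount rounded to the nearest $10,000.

$20,900,000

σ_p² = 0.27²·2.512² + 0.73²·2.221² + 2·0.89·0.27·0.73·2.512·2.221 = 5.0461 (%²).
σ_p = √5.0461 = 2.246%.
At 99%, z = 2.326.
VaR = 2.326 × 2.246% = 5.224%; on $400,000,000 that is $20,896,000.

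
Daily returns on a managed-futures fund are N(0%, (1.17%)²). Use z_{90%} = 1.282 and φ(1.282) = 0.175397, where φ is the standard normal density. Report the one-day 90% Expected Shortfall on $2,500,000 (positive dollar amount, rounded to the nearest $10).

$51,300

Tail multiplier: φ(z)/(1−α) = 0.175397 / 0.1 = 1.754.
ES = 1.17% × 1.754 = 2.052%.
On $2,500,000: 0.02052 × $2,500,000 = $51,300.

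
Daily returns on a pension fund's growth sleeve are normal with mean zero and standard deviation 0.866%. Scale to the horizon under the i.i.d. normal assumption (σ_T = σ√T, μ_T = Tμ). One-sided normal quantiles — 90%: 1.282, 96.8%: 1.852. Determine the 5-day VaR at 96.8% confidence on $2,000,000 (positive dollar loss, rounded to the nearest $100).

$71,700

σ_{5d} = 0.866% × √5 = 1.936%.
VaR = 1.852 × 1.936% = 3.585%.
On $2,000,000: 0.03585 × $2,000,000 = $71,700.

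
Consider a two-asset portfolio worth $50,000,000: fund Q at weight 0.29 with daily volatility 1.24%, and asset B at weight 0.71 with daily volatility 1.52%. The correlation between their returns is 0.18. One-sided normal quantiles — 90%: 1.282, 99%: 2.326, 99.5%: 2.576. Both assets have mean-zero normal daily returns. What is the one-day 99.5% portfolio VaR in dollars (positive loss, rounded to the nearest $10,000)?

$1,540,000

σ_p² = 0.29²·1.24² + 0.71²·1.52² + 2·0.18·0.29·0.71·1.24·1.52 = 1.4337 (%²).
σ_p = √1.4337 = 1.197%.
VaR = 2.576 × 1.197% = 3.083%; on $50,000,000 that is $1,541,500.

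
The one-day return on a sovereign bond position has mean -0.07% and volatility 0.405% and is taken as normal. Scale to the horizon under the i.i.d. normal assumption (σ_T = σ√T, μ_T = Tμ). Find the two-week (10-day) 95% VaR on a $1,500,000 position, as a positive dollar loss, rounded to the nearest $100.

At 95%, z = 1.645.
σ_{10d} = 0.405% × √10 = 1.281%; μ_{10d} = 10 × -0.07% = -0.700%.
VaR = −(-0.700%) + 1.645 × 1.281% = 2.807%.
On $1,500,000: 0.02807 × $1,500,000 = $42,105.

$42,100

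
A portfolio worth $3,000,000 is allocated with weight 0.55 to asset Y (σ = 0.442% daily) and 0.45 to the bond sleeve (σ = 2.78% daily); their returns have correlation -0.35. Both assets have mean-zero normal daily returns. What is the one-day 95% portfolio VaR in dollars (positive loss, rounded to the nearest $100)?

$58,600

σ_p² = 0.55²·0.442² + 0.45²·2.78² + 2·-0.35·0.55·0.45·0.442·2.78 = 1.4112 (%²).
σ_p = √1.4112 = 1.188%.
At 95%, z = 1.645.
VaR = 1.645 × 1.188% = 1.954%; on $3,000,000 that is $58,620.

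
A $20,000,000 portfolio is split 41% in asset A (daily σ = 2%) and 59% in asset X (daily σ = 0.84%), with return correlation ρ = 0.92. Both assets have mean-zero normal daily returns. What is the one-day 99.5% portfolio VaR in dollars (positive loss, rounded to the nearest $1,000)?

$665,000

σ_p² = 0.41²·2² + 0.59²·0.84² + 2·0.92·0.41·0.59·2·0.84 = 1.6658 (%²).
σ_p = √1.6658 = 1.291%.
At 99.5%, z = 2.576.
VaR = 2.576 × 1.291% = 3.326%; on $20,000,000 that is $665,200.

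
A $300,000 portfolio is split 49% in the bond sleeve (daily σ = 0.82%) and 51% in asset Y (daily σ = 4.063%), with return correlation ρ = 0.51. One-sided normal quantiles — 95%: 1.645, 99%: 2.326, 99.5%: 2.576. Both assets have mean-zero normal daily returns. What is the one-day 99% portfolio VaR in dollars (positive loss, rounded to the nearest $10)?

σ_p² = 0.49²·0.82² + 0.51²·4.063² + 2·0.51·0.49·0.51·0.82·4.063 = 5.3044 (%²).
σ_p = √5.3044 = 2.303%.
VaR = 2.326 × 2.303% = 5.357%; on $300,000 that is $16,071.

$16,070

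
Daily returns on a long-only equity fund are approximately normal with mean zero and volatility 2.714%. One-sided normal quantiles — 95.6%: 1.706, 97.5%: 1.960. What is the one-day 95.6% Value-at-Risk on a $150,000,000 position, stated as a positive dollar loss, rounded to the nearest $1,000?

$6,945,000

VaR = z·σ = 1.706 × 2.714% = 4.630%.
On $150,000,000: 0.04630 × $150,000,000 = $6,945,000.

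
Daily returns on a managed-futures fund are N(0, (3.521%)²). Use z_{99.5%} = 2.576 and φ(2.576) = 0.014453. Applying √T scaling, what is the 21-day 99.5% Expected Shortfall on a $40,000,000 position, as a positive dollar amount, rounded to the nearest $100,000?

σ_{21d} = 3.521% × √21 = 16.135%.
ES multiplier = φ(z)/(1−α) = 0.014453/0.005 = 2.891.
ES = 16.135% × 2.891 = 46.646%; on $40,000,000: $18,658,400.

$18,700,000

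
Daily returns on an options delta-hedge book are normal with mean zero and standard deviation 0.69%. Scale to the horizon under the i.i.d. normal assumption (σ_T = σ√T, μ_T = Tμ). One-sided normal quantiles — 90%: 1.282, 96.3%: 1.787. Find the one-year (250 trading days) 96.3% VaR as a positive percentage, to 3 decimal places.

σ_{250d} = 0.69% × √250 = 10.910%.
VaR = 1.787 × 10.910% = 19.496%.

19.496%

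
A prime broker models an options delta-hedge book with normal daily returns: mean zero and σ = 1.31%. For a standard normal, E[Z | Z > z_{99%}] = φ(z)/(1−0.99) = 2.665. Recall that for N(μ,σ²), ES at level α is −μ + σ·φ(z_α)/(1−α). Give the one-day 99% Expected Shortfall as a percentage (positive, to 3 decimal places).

3.491%

ES = 1.31% × 2.665 = 3.491%.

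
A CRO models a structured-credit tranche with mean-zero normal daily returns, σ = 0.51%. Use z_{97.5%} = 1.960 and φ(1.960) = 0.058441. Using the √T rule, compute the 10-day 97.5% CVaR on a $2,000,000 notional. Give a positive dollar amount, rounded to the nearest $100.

$75,400

σ_{10d} = 0.51% × √10 = 1.613%.
ES multiplier = φ(z)/(1−α) = 0.058441/0.025 = 2.338.
ES = 1.613% × 2.338 = 3.771%; on $2,000,000: $75,420.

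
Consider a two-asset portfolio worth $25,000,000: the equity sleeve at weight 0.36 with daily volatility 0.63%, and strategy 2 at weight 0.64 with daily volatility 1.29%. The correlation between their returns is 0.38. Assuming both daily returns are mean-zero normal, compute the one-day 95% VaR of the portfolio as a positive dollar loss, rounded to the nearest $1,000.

σ_p² = 0.36²·0.63² + 0.64²·1.29² + 2·0.38·0.36·0.64·0.63·1.29 = 0.8754 (%²).
σ_p = √0.8754 = 0.936%.
At 95%, z = 1.645.
VaR = 1.645 × 0.936% = 1.540%; on $25,000,000 that is $385,000.

$385,000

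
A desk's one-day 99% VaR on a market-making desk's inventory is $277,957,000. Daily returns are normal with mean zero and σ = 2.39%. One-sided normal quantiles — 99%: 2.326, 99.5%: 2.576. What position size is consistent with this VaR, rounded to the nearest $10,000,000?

$5,000,000,000

VaR as a fraction of value: z·σ = 2.326 × 2.39% = 5.55914%.
Position = $277,957,000 / 0.0555914 = $5,000,000,000.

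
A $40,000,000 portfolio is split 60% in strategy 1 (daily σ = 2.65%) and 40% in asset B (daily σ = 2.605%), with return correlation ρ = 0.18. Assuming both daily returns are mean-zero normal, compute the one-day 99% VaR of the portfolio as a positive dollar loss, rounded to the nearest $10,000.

σ_p² = 0.6²·2.65² + 0.4²·2.605² + 2·0.18·0.6·0.4·2.65·2.605 = 4.2103 (%²).
σ_p = √4.2103 = 2.052%.
At 99%, z = 2.326.
VaR = 2.326 × 2.052% = 4.773%; on $40,000,000 that is $1,909,200.

$1,910,000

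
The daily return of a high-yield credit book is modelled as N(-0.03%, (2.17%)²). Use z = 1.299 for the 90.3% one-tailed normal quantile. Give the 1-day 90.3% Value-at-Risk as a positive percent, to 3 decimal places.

VaR = −μ + z·σ = −(-0.03%) + 1.299 × 2.17% = 2.849%.

2.849%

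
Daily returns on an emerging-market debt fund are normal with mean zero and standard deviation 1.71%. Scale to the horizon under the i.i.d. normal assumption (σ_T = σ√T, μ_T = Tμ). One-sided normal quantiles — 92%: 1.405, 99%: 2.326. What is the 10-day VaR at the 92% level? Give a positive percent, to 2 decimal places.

7.60%

σ_{10d} = 1.71% × √10 = 5.407%.
VaR = 1.405 × 5.407% = 7.597%.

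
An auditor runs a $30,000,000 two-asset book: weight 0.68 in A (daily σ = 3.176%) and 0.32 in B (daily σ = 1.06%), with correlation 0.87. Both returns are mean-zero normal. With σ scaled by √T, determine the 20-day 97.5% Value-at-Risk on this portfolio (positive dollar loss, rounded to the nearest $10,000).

$6,470,000

σ_p = √(0.68²·3.176² + 0.32²·1.06² + 2·0.87·0.68·0.32·3.176·1.06) = 2.460%.
σ_{20d} = 2.460% × √20 = 11.001%.
z(97.5%) = 1.960.
VaR = 1.960 × 11.001% = 21.562%; on $30,000,000 that is $6,468,600.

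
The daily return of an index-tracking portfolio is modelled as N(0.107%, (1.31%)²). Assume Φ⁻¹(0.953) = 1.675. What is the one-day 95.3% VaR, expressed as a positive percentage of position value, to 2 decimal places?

VaR = −μ + z·σ = −(0.107%) + 1.675 × 1.31% = 2.087%.

2.09%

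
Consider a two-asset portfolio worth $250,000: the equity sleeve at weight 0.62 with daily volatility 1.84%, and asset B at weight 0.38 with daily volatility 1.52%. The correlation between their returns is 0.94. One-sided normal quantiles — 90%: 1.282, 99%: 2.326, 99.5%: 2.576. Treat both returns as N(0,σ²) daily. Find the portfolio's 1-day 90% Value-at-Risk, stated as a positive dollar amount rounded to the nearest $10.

$5,430

σ_p² = 0.62²·1.84² + 0.38²·1.52² + 2·0.94·0.62·0.38·1.84·1.52 = 2.8738 (%²).
σ_p = √2.8738 = 1.695%.
VaR = 1.282 × 1.695% = 2.173%; on $250,000 that is $5,432.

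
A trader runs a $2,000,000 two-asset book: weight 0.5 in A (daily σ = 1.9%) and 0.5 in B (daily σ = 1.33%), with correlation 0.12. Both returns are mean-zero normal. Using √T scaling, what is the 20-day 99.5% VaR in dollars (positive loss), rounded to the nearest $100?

σ_p = √(0.5²·1.9² + 0.5²·1.33² + 2·0.12·0.5·0.5·1.9·1.33) = 1.223%.
σ_{20d} = 1.223% × √20 = 5.469%.
z(99.5%) = 2.576.
VaR = 2.576 × 5.469% = 14.088%; on $2,000,000 that is $281,760.

$281,800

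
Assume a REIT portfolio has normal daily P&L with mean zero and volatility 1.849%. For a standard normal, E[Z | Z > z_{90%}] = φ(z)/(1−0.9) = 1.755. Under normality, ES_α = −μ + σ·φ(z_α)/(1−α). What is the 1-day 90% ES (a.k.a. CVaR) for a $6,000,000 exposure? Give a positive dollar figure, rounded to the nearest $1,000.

ES = 1.849% × 1.755 = 3.245%.
On $6,000,000: 0.03245 × $6,000,000 = $194,700.

$195,000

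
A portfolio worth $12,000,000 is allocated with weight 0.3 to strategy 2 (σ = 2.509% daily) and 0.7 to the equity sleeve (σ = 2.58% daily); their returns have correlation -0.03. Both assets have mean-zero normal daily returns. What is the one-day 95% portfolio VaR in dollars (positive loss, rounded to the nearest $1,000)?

$382,000

σ_p² = 0.3²·2.509² + 0.7²·2.58² + 2·-0.03·0.3·0.7·2.509·2.58 = 3.7466 (%²).
σ_p = √3.7466 = 1.936%.
At 95%, z = 1.645.
VaR = 1.645 × 1.936% = 3.185%; on $12,000,000 that is $382,200.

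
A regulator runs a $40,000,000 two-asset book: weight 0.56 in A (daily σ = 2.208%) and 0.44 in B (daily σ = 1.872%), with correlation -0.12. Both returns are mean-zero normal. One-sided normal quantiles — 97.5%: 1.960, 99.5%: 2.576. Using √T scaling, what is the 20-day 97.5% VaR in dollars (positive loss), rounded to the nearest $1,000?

$4,912,000

σ_p = √(0.56²·2.208² + 0.44²·1.872² + 2·-0.12·0.56·0.44·2.208·1.872) = 1.401%.
σ_{20d} = 1.401% × √20 = 6.265%.
VaR = 1.960 × 6.265% = 12.279%; on $40,000,000 that is $4,911,600.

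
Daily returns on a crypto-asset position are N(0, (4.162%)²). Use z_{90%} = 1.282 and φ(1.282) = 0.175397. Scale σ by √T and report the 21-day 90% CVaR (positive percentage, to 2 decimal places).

33.45%

σ_{21d} = 4.162% × √21 = 19.073%.
ES multiplier = φ(z)/(1−α) = 0.175397/0.1 = 1.754.
ES = 19.073% × 1.754 = 33.454%.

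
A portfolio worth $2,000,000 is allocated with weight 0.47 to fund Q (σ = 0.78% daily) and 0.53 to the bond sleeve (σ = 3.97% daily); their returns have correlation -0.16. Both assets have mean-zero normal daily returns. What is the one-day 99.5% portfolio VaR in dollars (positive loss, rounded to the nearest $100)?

σ_p² = 0.47²·0.78² + 0.53²·3.97² + 2·-0.16·0.47·0.53·0.78·3.97 = 4.3148 (%²).
σ_p = √4.3148 = 2.077%.
At 99.5%, z = 2.576.
VaR = 2.576 × 2.077% = 5.350%; on $2,000,000 that is $107,000.

$107,000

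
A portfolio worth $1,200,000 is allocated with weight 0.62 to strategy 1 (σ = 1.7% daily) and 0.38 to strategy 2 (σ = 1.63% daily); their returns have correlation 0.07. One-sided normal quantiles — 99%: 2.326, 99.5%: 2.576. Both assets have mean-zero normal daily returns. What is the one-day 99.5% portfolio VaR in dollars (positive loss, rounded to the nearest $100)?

σ_p² = 0.62²·1.7² + 0.38²·1.63² + 2·0.07·0.62·0.38·1.7·1.63 = 1.5860 (%²).
σ_p = √1.5860 = 1.259%.
VaR = 2.576 × 1.259% = 3.243%; on $1,200,000 that is $38,916.

$38,900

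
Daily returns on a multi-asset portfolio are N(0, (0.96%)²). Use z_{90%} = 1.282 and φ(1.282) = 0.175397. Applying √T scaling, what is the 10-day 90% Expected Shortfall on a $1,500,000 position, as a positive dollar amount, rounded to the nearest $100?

$79,900

σ_{10d} = 0.96% × √10 = 3.036%.
ES multiplier = φ(z)/(1−α) = 0.175397/0.1 = 1.754.
ES = 3.036% × 1.754 = 5.325%; on $1,500,000: $79,875.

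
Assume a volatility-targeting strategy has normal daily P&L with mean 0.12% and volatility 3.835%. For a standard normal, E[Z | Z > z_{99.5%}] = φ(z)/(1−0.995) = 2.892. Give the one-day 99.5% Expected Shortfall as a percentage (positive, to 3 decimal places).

ES = −(0.12%) + 3.835% × 2.892 = 10.971%.

10.971%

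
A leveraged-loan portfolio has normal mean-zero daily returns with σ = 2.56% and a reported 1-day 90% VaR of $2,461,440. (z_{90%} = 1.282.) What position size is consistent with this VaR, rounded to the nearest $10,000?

$75,000,000

VaR as a fraction of value: z·σ = 1.282 × 2.56% = 3.28192%.
Position = $2,461,440 / 0.0328192 = $75,000,000.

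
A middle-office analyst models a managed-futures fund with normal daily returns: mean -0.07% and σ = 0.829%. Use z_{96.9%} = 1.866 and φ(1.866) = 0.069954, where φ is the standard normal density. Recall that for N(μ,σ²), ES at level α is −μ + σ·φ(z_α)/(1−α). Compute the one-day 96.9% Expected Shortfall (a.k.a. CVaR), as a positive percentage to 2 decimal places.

1.94%

Tail multiplier: φ(z)/(1−α) = 0.069954 / 0.031 = 2.257.
ES = −(-0.07%) + 0.829% × 2.257 = 1.941%.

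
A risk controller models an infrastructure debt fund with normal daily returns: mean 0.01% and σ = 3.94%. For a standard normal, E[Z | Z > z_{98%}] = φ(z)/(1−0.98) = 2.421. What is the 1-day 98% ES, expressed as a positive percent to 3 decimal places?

9.529%

ES = −(0.01%) + 3.94% × 2.421 = 9.529%.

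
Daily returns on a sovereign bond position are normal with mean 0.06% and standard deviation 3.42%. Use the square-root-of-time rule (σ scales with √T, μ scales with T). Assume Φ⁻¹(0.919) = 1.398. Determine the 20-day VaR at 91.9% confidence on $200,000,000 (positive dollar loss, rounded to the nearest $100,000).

σ_{20d} = 3.42% × √20 = 15.295%; μ_{20d} = 20 × 0.06% = 1.200%.
VaR = −(1.200%) + 1.398 × 15.295% = 20.182%.
On $200,000,000: 0.20182 × $200,000,000 = $40,364,000.

$40,400,000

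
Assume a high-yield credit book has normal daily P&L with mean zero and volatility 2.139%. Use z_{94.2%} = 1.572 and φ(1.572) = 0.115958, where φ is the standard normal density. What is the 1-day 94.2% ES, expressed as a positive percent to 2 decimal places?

Tail multiplier: φ(z)/(1−α) = 0.115958 / 0.058 = 1.999.
ES = 2.139% × 1.999 = 4.276%.

4.28%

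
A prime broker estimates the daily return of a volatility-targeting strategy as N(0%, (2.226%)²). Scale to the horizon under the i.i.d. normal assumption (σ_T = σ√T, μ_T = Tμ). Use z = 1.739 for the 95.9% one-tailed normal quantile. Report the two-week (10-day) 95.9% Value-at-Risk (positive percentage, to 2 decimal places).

12.24%

σ_{10d} = 2.226% × √10 = 7.039%.
VaR = 1.739 × 7.039% = 12.241%.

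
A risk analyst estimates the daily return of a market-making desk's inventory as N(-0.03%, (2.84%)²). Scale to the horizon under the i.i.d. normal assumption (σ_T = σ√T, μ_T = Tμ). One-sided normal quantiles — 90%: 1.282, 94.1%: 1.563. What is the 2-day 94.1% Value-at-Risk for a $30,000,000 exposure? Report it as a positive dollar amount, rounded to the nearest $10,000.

$1,900,000

σ_{2d} = 2.84% × √2 = 4.016%; μ_{2d} = 2 × -0.03% = -0.060%.
VaR = −(-0.060%) + 1.563 × 4.016% = 6.337%.
On $30,000,000: 0.06337 × $30,000,000 = $1,901,100.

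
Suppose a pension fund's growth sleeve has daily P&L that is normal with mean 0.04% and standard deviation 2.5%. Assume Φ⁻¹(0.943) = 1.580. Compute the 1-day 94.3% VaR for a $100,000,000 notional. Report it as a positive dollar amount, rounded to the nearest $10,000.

$3,910,000

VaR = −μ + z·σ = −(0.04%) + 1.580 × 2.5% = 3.910%.
On $100,000,000: 0.03910 × $100,000,000 = $3,910,000.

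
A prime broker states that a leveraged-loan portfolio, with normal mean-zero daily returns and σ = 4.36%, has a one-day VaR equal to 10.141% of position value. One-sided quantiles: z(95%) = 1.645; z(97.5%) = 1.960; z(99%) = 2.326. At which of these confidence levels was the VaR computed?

99%

Implied z = VaR/σ = 10.141 / 4.36 = 2.326.
This matches z(99%) = 2.326.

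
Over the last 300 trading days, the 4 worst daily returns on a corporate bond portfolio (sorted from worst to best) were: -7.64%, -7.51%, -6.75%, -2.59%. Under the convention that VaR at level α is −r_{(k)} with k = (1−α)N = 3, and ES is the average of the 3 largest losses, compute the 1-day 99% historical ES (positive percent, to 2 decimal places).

The 3 worst returns sum to -21.90%.
ES = −(-21.90%) / 3 = 7.3% ≈ 7.30%.

7.30%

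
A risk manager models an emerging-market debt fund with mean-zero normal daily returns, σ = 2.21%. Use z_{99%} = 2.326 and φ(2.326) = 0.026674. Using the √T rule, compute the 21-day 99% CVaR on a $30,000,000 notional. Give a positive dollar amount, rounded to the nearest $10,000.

σ_{21d} = 2.21% × √21 = 10.127%.
ES multiplier = φ(z)/(1−α) = 0.026674/0.01 = 2.667.
ES = 10.127% × 2.667 = 27.009%; on $30,000,000: $8,102,700.

$8,100,000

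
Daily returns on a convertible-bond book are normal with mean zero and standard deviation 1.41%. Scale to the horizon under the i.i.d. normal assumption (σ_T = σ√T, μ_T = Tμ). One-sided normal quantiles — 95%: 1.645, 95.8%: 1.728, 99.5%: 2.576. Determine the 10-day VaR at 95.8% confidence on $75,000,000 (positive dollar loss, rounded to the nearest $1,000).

σ_{10d} = 1.41% × √10 = 4.459%.
VaR = 1.728 × 4.459% = 7.705%.
On $75,000,000: 0.07705 × $75,000,000 = $5,778,750.

$5,779,000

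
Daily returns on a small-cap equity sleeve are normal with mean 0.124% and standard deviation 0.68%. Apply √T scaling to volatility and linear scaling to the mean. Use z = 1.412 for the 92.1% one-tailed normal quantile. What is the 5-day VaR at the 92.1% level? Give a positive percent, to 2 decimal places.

σ_{5d} = 0.68% × √5 = 1.521%; μ_{5d} = 5 × 0.124% = 0.620%.
VaR = −(0.620%) + 1.412 × 1.521% = 1.528%.

1.53%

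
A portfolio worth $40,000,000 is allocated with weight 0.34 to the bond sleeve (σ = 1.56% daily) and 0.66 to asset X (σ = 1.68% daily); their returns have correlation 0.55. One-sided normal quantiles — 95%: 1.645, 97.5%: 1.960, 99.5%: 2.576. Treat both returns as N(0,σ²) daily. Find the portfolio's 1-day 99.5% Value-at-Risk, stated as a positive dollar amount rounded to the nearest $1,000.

$1,514,000

σ_p² = 0.34²·1.56² + 0.66²·1.68² + 2·0.55·0.34·0.66·1.56·1.68 = 2.1577 (%²).
σ_p = √2.1577 = 1.469%.
VaR = 2.576 × 1.469% = 3.784%; on $40,000,000 that is $1,513,600.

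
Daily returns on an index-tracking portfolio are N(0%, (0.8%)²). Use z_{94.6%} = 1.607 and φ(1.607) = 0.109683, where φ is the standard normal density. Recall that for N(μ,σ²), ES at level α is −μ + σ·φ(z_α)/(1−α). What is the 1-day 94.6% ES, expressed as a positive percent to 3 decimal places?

1.625%

Tail multiplier: φ(z)/(1−α) = 0.109683 / 0.054 = 2.031.
ES = 0.8% × 2.031 = 1.625%.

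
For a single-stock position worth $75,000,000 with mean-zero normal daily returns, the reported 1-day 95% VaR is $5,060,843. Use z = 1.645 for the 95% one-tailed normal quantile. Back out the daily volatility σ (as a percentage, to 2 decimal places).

4.10%

VaR as a fraction: $5,060,843 / $75,000,000 = 6.748%.
σ = VaR / z = 6.748% / 1.645 = 4.102%.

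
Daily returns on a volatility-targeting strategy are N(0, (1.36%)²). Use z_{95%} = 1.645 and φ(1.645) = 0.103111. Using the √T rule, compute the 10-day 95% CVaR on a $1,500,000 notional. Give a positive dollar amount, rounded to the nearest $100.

$133,000

σ_{10d} = 1.36% × √10 = 4.301%.
ES multiplier = φ(z)/(1−α) = 0.103111/0.05 = 2.062.
ES = 4.301% × 2.062 = 8.869%; on $1,500,000: $133,035.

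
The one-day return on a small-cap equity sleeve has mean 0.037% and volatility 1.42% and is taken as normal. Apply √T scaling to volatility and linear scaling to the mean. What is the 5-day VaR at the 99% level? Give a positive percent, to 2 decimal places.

At 99%, z = 2.326.
σ_{5d} = 1.42% × √5 = 3.175%; μ_{5d} = 5 × 0.037% = 0.185%.
VaR = −(0.185%) + 2.326 × 3.175% = 7.200%.

7.20%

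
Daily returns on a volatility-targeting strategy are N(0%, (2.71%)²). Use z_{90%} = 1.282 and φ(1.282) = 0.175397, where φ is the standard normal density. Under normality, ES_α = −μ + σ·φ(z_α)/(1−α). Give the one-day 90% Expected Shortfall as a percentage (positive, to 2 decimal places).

Tail multiplier: φ(z)/(1−α) = 0.175397 / 0.1 = 1.754.
ES = 2.71% × 1.754 = 4.753%.

4.75%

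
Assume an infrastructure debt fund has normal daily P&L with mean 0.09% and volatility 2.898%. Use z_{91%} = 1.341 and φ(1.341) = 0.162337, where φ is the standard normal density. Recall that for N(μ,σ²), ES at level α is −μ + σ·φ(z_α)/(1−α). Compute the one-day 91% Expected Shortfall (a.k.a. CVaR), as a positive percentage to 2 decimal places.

Tail multiplier: φ(z)/(1−α) = 0.162337 / 0.09 = 1.804.
ES = −(0.09%) + 2.898% × 1.804 = 5.138%.

5.14%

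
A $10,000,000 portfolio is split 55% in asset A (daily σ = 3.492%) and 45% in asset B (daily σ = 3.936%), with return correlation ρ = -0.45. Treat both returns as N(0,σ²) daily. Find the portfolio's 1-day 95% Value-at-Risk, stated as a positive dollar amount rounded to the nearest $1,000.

σ_p² = 0.55²·3.492² + 0.45²·3.936² + 2·-0.45·0.55·0.45·3.492·3.936 = 3.7643 (%²).
σ_p = √3.7643 = 1.940%.
At 95%, z = 1.645.
VaR = 1.645 × 1.940% = 3.191%; on $10,000,000 that is $319,100.

$319,000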